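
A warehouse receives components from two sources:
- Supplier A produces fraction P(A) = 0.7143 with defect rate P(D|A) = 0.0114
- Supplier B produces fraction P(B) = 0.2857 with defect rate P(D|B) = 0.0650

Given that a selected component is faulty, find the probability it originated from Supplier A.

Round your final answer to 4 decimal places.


Let A = from Supplier A, D = faulty

Given:
- P(A) = 0.7143, P(B) = 0.2857
- P(D|A) = 0.0114, P(D|B) = 0.0650

Step 1: Find P(D)
P(D) = P(D|A)P(A) + P(D|B)P(B)
     = 0.0114 × 0.7143 + 0.0650 × 0.2857
     = 0.00814302 + 0.01857050
     = 0.02671352

Step 2: Apply Bayes' theorem
P(A|D) = P(D|A)P(A) / P(D)
       = 0.00814302 / 0.02671352
       = 0.3048


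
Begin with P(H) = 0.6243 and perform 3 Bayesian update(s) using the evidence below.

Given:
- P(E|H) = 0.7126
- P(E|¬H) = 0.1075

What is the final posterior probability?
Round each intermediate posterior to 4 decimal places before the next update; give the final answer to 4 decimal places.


Sequential Bayesian updating:

Initial prior: P(H) = 0.6243

Update 1:
  P(E) = 0.7126 × 0.6243 + 0.1075 × 0.3757 = 0.44487618 + 0.04038775 = 0.48526393
  P(H|E) = 0.44487618 / 0.48526393 = 0.9168

Update 2:
  P(E) = 0.7126 × 0.9168 + 0.1075 × 0.0832 = 0.65331168 + 0.00894400 = 0.66225568
  P(H|E) = 0.65331168 / 0.66225568 = 0.9865

Update 3:
  P(E) = 0.7126 × 0.9865 + 0.1075 × 0.0135 = 0.70297990 + 0.00145125 = 0.70443115
  P(H|E) = 0.70297990 / 0.70443115 = 0.9979

Final posterior: 0.9979


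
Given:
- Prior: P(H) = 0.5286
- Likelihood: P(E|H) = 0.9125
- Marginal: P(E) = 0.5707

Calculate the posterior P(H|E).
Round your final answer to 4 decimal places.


Using Bayes' theorem:

P(H|E) = P(E|H) × P(H) / P(E)
       = 0.9125 × 0.5286 / 0.5707
       = 0.48234750 / 0.5707
       = 0.8452

The evidence strengthens our belief in H.
Prior: 0.5286 → Posterior: 0.8452


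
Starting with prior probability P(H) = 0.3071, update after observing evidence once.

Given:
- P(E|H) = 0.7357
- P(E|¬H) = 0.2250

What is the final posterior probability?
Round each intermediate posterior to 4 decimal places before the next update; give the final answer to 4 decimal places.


Sequential Bayesian updating:

Initial prior: P(H) = 0.3071

Update 1:
  P(E) = 0.7357 × 0.3071 + 0.2250 × 0.6929 = 0.22593347 + 0.15590250 = 0.38183597
  P(H|E) = 0.22593347 / 0.38183597 = 0.5917

Final posterior: 0.5917


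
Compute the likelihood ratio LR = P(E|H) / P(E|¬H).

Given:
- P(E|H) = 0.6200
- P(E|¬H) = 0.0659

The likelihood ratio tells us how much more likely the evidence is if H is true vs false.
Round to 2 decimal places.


Likelihood Ratio (LR) = P(E|H) / P(E|¬H)

LR = 0.6200 / 0.0659
   = 9.41

The evidence is 9.41 times more likely if H is true than if H is false.
Since LR > 1, the evidence supports H over ¬H.


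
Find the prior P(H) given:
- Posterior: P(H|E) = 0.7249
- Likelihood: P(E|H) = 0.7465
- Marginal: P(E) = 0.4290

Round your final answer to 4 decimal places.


From Bayes' theorem: P(H|E) = P(E|H) × P(H) / P(E)

Rearranging for P(H):
P(H) = P(H|E) × P(E) / P(E|H)
     = 0.7249 × 0.4290 / 0.7465
     = 0.31098210 / 0.7465
     = 0.4166


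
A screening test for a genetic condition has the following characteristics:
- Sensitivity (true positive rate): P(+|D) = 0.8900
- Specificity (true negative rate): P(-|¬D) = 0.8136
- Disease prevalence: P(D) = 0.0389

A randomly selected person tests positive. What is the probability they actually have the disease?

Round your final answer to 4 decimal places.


Let D = has disease, + = positive test

Given:
- P(D) = 0.0389 (prevalence)
- P(+|D) = 0.8900 (sensitivity)
- P(-|¬D) = 0.8136 (specificity)
- P(+|¬D) = 0.1864 (false positive rate = 1 - specificity)

Step 1: Find P(+)
P(+) = P(+|D)P(D) + P(+|¬D)P(¬D)
     = 0.8900 × 0.0389 + 0.1864 × 0.9611
     = 0.03462100 + 0.17914904
     = 0.21377004

Step 2: Apply Bayes' theorem for P(D|+)
P(D|+) = P(+|D)P(D) / P(+)
       = 0.03462100 / 0.21377004
       = 0.1620


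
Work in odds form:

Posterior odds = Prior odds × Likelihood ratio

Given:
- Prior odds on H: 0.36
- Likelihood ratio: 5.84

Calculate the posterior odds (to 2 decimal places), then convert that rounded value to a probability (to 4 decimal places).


Step 1: Calculate posterior odds
Posterior odds = Prior odds × LR
               = 0.36 × 5.84
               = 2.10

Step 2: Convert to probability
P(H|E) = Posterior odds / (1 + Posterior odds)
       = 2.10 / (1 + 2.10)
       = 2.10 / 3.10
       = 0.6774

The evidence increased P(H) from 0.2647 to 0.6774.


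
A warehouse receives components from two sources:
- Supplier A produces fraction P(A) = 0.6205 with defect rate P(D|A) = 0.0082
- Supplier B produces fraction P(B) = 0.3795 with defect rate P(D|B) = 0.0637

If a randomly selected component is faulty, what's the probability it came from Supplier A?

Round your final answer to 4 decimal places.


Let A = from Supplier A, D = faulty

Given:
- P(A) = 0.6205, P(B) = 0.3795
- P(D|A) = 0.0082, P(D|B) = 0.0637

Step 1: Find P(D)
P(D) = P(D|A)P(A) + P(D|B)P(B)
     = 0.0082 × 0.6205 + 0.0637 × 0.3795
     = 0.00508810 + 0.02417415
     = 0.02926225

Step 2: Apply Bayes' theorem
P(A|D) = P(D|A)P(A) / P(D)
       = 0.00508810 / 0.02926225
       = 0.1739


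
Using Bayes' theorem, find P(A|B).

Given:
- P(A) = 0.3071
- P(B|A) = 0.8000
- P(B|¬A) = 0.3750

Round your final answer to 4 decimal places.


Bayes' theorem: P(A|B) = P(B|A) × P(A) / P(B)

Step 1: Calculate P(B) using law of total probability
P(B) = P(B|A)P(A) + P(B|¬A)P(¬A)
     = 0.8000 × 0.3071 + 0.3750 × 0.6929
     = 0.24568000 + 0.25983750
     = 0.50551750

Step 2: Apply Bayes' theorem
P(A|B) = P(B|A) × P(A) / P(B)
       = 0.24568000 / 0.50551750
       = 0.4860


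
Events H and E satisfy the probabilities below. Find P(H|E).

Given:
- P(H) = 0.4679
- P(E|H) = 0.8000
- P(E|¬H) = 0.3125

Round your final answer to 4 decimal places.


Bayes' theorem: P(H|E) = P(E|H) × P(H) / P(E)

Step 1: Calculate P(E) using law of total probability
P(E) = P(E|H)P(H) + P(E|¬H)P(¬H)
     = 0.8000 × 0.4679 + 0.3125 × 0.5321
     = 0.37432000 + 0.16628125
     = 0.54060125

Step 2: Apply Bayes' theorem
P(H|E) = P(E|H) × P(H) / P(E)
       = 0.37432000 / 0.54060125
       = 0.6924


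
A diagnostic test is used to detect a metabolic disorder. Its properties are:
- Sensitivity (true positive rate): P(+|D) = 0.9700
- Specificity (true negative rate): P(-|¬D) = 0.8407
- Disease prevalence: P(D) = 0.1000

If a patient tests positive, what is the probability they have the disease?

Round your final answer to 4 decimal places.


Let D = has disease, + = positive test

Given:
- P(D) = 0.1000 (prevalence)
- P(+|D) = 0.9700 (sensitivity)
- P(-|¬D) = 0.8407 (specificity)
- P(+|¬D) = 0.1593 (false positive rate = 1 - specificity)

Step 1: Find P(+)
P(+) = P(+|D)P(D) + P(+|¬D)P(¬D)
     = 0.9700 × 0.1000 + 0.1593 × 0.9000
     = 0.09700000 + 0.14337000
     = 0.24037000

Step 2: Apply Bayes' theorem for P(D|+)
P(D|+) = P(+|D)P(D) / P(+)
       = 0.09700000 / 0.24037000
       = 0.4035


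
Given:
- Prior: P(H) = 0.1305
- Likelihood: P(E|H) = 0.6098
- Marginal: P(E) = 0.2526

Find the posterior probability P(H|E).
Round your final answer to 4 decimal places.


Using Bayes' theorem:

P(H|E) = P(E|H) × P(H) / P(E)
       = 0.6098 × 0.1305 / 0.2526
       = 0.07957890 / 0.2526
       = 0.3150

The evidence strengthens our belief in H.
Prior: 0.1305 → Posterior: 0.3150


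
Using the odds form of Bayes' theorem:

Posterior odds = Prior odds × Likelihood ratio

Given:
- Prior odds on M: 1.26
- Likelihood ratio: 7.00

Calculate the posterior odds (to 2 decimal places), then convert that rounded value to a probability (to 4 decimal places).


Step 1: Calculate posterior odds
Posterior odds = Prior odds × LR
               = 1.26 × 7.00
               = 8.82

Step 2: Convert to probability
P(M|E) = Posterior odds / (1 + Posterior odds)
       = 8.82 / (1 + 8.82)
       = 8.82 / 9.82
       = 0.8982

The evidence increased P(M) from 0.5575 to 0.8982.


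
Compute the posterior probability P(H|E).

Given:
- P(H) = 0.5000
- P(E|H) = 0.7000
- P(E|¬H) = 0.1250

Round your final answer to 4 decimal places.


Bayes' theorem: P(H|E) = P(E|H) × P(H) / P(E)

Step 1: Calculate P(E) using law of total probability
P(E) = P(E|H)P(H) + P(E|¬H)P(¬H)
     = 0.7000 × 0.5000 + 0.1250 × 0.5000
     = 0.35000000 + 0.06250000
     = 0.41250000

Step 2: Apply Bayes' theorem
P(H|E) = P(E|H) × P(H) / P(E)
       = 0.35000000 / 0.41250000
       = 0.8485


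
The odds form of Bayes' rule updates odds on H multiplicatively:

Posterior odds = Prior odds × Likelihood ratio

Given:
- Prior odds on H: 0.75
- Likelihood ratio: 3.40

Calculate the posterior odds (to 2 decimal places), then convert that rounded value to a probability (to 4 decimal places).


Step 1: Calculate posterior odds
Posterior odds = Prior odds × LR
               = 0.75 × 3.40
               = 2.55

Step 2: Convert to probability
P(H|E) = Posterior odds / (1 + Posterior odds)
       = 2.55 / (1 + 2.55)
       = 2.55 / 3.55
       = 0.7183

The evidence increased P(H) from 0.4286 to 0.7183.


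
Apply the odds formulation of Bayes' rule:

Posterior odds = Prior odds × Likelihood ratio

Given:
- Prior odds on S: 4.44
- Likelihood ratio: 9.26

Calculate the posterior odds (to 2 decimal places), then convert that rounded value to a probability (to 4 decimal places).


Step 1: Calculate posterior odds
Posterior odds = Prior odds × LR
               = 4.44 × 9.26
               = 41.11

Step 2: Convert to probability
P(S|E) = Posterior odds / (1 + Posterior odds)
       = 41.11 / (1 + 41.11)
       = 41.11 / 42.11
       = 0.9763

The evidence increased P(S) from 0.8162 to 0.9763.


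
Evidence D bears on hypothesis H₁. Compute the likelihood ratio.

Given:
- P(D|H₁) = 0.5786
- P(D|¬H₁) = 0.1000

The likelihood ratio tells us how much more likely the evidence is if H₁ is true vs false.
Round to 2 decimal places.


Likelihood Ratio (LR) = P(D|H₁) / P(D|¬H₁)

LR = 0.5786 / 0.1000
   = 5.79

The evidence is 5.79 times more likely if H₁ is true than if H₁ is false.
LR > 1, so observing D raises the odds in favor of H₁.


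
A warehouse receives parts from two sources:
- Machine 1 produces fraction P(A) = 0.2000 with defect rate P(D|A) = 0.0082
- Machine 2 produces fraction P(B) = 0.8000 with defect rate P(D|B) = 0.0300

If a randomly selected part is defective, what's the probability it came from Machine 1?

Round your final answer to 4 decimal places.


Let A = from Machine 1, D = defective

Given:
- P(A) = 0.2000, P(B) = 0.8000
- P(D|A) = 0.0082, P(D|B) = 0.0300

Step 1: Find P(D)
P(D) = P(D|A)P(A) + P(D|B)P(B)
     = 0.0082 × 0.2000 + 0.0300 × 0.8000
     = 0.00164000 + 0.02400000
     = 0.02564000

Step 2: Apply Bayes' theorem
P(A|D) = P(D|A)P(A) / P(D)
       = 0.00164000 / 0.02564000
       = 0.0640


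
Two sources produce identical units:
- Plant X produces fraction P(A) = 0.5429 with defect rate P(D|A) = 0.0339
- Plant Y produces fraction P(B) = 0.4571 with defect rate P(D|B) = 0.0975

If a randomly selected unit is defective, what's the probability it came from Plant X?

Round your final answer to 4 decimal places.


Let A = from Plant X, D = defective

Given:
- P(A) = 0.5429, P(B) = 0.4571
- P(D|A) = 0.0339, P(D|B) = 0.0975

Step 1: Find P(D)
P(D) = P(D|A)P(A) + P(D|B)P(B)
     = 0.0339 × 0.5429 + 0.0975 × 0.4571
     = 0.01840431 + 0.04456725
     = 0.06297156

Step 2: Apply Bayes' theorem
P(A|D) = P(D|A)P(A) / P(D)
       = 0.01840431 / 0.06297156
       = 0.2923


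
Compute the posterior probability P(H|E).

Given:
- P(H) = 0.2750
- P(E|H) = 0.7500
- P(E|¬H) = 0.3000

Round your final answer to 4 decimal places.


Bayes' theorem: P(H|E) = P(E|H) × P(H) / P(E)

Step 1: Calculate P(E) using law of total probability
P(E) = P(E|H)P(H) + P(E|¬H)P(¬H)
     = 0.7500 × 0.2750 + 0.3000 × 0.7250
     = 0.20625000 + 0.21750000
     = 0.42375000

Step 2: Apply Bayes' theorem
P(H|E) = P(E|H) × P(H) / P(E)
       = 0.20625000 / 0.42375000
       = 0.4867


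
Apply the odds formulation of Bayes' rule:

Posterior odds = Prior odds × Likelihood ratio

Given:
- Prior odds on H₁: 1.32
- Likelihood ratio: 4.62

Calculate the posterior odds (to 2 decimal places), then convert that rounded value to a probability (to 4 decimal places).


Step 1: Calculate posterior odds
Posterior odds = Prior odds × LR
               = 1.32 × 4.62
               = 6.10

Step 2: Convert to probability
P(H₁|E) = Posterior odds / (1 + Posterior odds)
       = 6.10 / (1 + 6.10)
       = 6.10 / 7.10
       = 0.8592

The evidence increased P(H₁) from 0.5690 to 0.8592.


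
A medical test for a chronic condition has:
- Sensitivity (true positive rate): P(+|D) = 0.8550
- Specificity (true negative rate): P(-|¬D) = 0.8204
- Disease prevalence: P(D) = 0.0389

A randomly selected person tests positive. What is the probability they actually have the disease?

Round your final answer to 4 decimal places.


Let D = has disease, + = positive test

Given:
- P(D) = 0.0389 (prevalence)
- P(+|D) = 0.8550 (sensitivity)
- P(-|¬D) = 0.8204 (specificity)
- P(+|¬D) = 0.1796 (false positive rate = 1 - specificity)

Step 1: Find P(+)
P(+) = P(+|D)P(D) + P(+|¬D)P(¬D)
     = 0.8550 × 0.0389 + 0.1796 × 0.9611
     = 0.03325950 + 0.17261356
     = 0.20587306

Step 2: Apply Bayes' theorem for P(D|+)
P(D|+) = P(+|D)P(D) / P(+)
       = 0.03325950 / 0.20587306
       = 0.1616


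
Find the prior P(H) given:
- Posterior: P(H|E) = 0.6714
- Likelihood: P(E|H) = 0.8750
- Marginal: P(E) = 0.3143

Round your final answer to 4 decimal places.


From Bayes' theorem: P(H|E) = P(E|H) × P(H) / P(E)

Rearranging for P(H):
P(H) = P(H|E) × P(E) / P(E|H)
     = 0.6714 × 0.3143 / 0.8750
     = 0.21102102 / 0.8750
     = 0.2412


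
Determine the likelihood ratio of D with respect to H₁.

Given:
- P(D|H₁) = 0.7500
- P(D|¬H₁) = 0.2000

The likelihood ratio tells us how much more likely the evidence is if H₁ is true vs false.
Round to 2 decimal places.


Likelihood Ratio (LR) = P(D|H₁) / P(D|¬H₁)

LR = 0.7500 / 0.2000
   = 3.75

The evidence is 3.75 times more likely if H₁ is true than if H₁ is false.
Because LR exceeds 1, D is evidence for H₁.


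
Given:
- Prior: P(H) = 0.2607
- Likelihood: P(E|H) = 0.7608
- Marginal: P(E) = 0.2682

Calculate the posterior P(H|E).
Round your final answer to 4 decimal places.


Using Bayes' theorem:

P(H|E) = P(E|H) × P(H) / P(E)
       = 0.7608 × 0.2607 / 0.2682
       = 0.19834056 / 0.2682
       = 0.7395

The evidence strengthens our belief in H.
Prior: 0.2607 → Posterior: 0.7395


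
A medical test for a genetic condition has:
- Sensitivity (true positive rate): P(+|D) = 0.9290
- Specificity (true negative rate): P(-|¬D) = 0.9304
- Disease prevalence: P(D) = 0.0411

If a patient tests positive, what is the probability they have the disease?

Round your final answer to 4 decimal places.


Let D = has disease, + = positive test

Given:
- P(D) = 0.0411 (prevalence)
- P(+|D) = 0.9290 (sensitivity)
- P(-|¬D) = 0.9304 (specificity)
- P(+|¬D) = 0.0696 (false positive rate = 1 - specificity)

Step 1: Find P(+)
P(+) = P(+|D)P(D) + P(+|¬D)P(¬D)
     = 0.9290 × 0.0411 + 0.0696 × 0.9589
     = 0.03818190 + 0.06673944
     = 0.10492134

Step 2: Apply Bayes' theorem for P(D|+)
P(D|+) = P(+|D)P(D) / P(+)
       = 0.03818190 / 0.10492134
       = 0.3639


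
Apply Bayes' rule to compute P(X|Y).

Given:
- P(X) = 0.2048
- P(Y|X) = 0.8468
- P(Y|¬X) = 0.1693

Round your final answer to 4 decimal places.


Bayes' theorem: P(X|Y) = P(Y|X) × P(X) / P(Y)

Step 1: Calculate P(Y) using law of total probability
P(Y) = P(Y|X)P(X) + P(Y|¬X)P(¬X)
     = 0.8468 × 0.2048 + 0.1693 × 0.7952
     = 0.17342464 + 0.13462736
     = 0.30805200

Step 2: Apply Bayes' theorem
P(X|Y) = P(Y|X) × P(X) / P(Y)
       = 0.17342464 / 0.30805200
       = 0.5630


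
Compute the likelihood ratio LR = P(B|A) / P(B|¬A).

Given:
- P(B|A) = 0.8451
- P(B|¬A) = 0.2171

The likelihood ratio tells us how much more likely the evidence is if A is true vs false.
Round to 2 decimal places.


Likelihood Ratio (LR) = P(B|A) / P(B|¬A)

LR = 0.8451 / 0.2171
   = 3.89

The evidence is 3.89 times more likely if A is true than if A is false.
LR > 1, so observing B raises the odds in favor of A.


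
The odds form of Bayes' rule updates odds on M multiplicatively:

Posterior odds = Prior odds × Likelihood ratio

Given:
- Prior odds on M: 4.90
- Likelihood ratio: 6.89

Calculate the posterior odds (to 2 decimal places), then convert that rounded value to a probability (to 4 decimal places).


Step 1: Calculate posterior odds
Posterior odds = Prior odds × LR
               = 4.90 × 6.89
               = 33.76

Step 2: Convert to probability
P(M|E) = Posterior odds / (1 + Posterior odds)
       = 33.76 / (1 + 33.76)
       = 33.76 / 34.76
       = 0.9712

The evidence increased P(M) from 0.8305 to 0.9712.


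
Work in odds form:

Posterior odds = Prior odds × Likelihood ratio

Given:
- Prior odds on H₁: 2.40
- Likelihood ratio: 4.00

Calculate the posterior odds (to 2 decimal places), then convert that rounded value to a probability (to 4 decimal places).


Step 1: Calculate posterior odds
Posterior odds = Prior odds × LR
               = 2.40 × 4.00
               = 9.60

Step 2: Convert to probability
P(H₁|E) = Posterior odds / (1 + Posterior odds)
       = 9.60 / (1 + 9.60)
       = 9.60 / 10.60
       = 0.9057

The evidence increased P(H₁) from 0.7059 to 0.9057.


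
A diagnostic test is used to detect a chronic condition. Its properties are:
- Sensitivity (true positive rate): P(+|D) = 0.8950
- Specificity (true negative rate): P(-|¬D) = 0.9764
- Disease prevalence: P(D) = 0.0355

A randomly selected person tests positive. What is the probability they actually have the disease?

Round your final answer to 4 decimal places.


Let D = has disease, + = positive test

Given:
- P(D) = 0.0355 (prevalence)
- P(+|D) = 0.8950 (sensitivity)
- P(-|¬D) = 0.9764 (specificity)
- P(+|¬D) = 0.0236 (false positive rate = 1 - specificity)

Step 1: Find P(+)
P(+) = P(+|D)P(D) + P(+|¬D)P(¬D)
     = 0.8950 × 0.0355 + 0.0236 × 0.9645
     = 0.03177250 + 0.02276220
     = 0.05453470

Step 2: Apply Bayes' theorem for P(D|+)
P(D|+) = P(+|D)P(D) / P(+)
       = 0.03177250 / 0.05453470
       = 0.5826


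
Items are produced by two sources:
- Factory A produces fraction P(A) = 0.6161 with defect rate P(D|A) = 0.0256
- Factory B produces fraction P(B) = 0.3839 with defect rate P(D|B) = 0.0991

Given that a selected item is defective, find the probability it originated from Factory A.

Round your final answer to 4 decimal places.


Let A = from Factory A, D = defective

Given:
- P(A) = 0.6161, P(B) = 0.3839
- P(D|A) = 0.0256, P(D|B) = 0.0991

Step 1: Find P(D)
P(D) = P(D|A)P(A) + P(D|B)P(B)
     = 0.0256 × 0.6161 + 0.0991 × 0.3839
     = 0.01577216 + 0.03804449
     = 0.05381665

Step 2: Apply Bayes' theorem
P(A|D) = P(D|A)P(A) / P(D)
       = 0.01577216 / 0.05381665
       = 0.2931


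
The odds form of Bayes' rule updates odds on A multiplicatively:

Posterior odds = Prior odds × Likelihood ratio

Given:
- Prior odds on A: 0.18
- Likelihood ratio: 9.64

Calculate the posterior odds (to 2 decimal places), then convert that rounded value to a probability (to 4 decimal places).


Step 1: Calculate posterior odds
Posterior odds = Prior odds × LR
               = 0.18 × 9.64
               = 1.74

Step 2: Convert to probability
P(A|E) = Posterior odds / (1 + Posterior odds)
       = 1.74 / (1 + 1.74)
       = 1.74 / 2.74
       = 0.6350

The evidence increased P(A) from 0.1525 to 0.6350.


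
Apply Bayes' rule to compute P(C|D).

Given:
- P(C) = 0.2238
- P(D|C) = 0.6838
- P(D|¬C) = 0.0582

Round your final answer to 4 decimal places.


Bayes' theorem: P(C|D) = P(D|C) × P(C) / P(D)

Step 1: Calculate P(D) using law of total probability
P(D) = P(D|C)P(C) + P(D|¬C)P(¬C)
     = 0.6838 × 0.2238 + 0.0582 × 0.7762
     = 0.15303444 + 0.04517484
     = 0.19820928

Step 2: Apply Bayes' theorem
P(C|D) = P(D|C) × P(C) / P(D)
       = 0.15303444 / 0.19820928
       = 0.7721


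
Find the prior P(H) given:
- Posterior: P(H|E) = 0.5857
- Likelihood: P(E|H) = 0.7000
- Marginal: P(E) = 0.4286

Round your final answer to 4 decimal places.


From Bayes' theorem: P(H|E) = P(E|H) × P(H) / P(E)

Rearranging for P(H):
P(H) = P(H|E) × P(E) / P(E|H)
     = 0.5857 × 0.4286 / 0.7000
     = 0.25103102 / 0.7000
     = 0.3586


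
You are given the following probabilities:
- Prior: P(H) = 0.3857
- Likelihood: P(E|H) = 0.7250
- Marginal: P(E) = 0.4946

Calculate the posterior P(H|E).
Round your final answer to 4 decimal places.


Using Bayes' theorem:

P(H|E) = P(E|H) × P(H) / P(E)
       = 0.7250 × 0.3857 / 0.4946
       = 0.27963250 / 0.4946
       = 0.5654

The evidence strengthens our belief in H.
Prior: 0.3857 → Posterior: 0.5654


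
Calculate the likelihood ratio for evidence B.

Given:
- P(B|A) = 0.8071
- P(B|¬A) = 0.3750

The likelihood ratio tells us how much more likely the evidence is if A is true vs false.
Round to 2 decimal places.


Likelihood Ratio (LR) = P(B|A) / P(B|¬A)

LR = 0.8071 / 0.3750
   = 2.15

The evidence is 2.15 times more likely if A is true than if A is false.
LR > 1, so observing B raises the odds in favor of A.


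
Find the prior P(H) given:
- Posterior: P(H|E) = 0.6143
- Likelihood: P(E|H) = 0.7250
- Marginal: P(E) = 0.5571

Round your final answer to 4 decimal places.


From Bayes' theorem: P(H|E) = P(E|H) × P(H) / P(E)

Rearranging for P(H):
P(H) = P(H|E) × P(E) / P(E|H)
     = 0.6143 × 0.5571 / 0.7250
     = 0.34222653 / 0.7250
     = 0.4720


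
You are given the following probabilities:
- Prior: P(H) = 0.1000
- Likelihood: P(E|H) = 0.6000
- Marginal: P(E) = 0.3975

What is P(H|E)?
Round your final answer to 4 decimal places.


Using Bayes' theorem:

P(H|E) = P(E|H) × P(H) / P(E)
       = 0.6000 × 0.1000 / 0.3975
       = 0.06000000 / 0.3975
       = 0.1509

The evidence strengthens our belief in H.
Prior: 0.1000 → Posterior: 0.1509


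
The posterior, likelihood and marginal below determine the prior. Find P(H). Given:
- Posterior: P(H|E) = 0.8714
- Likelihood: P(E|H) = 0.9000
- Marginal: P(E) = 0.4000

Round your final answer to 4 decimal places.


From Bayes' theorem: P(H|E) = P(E|H) × P(H) / P(E)

Rearranging for P(H):
P(H) = P(H|E) × P(E) / P(E|H)
     = 0.8714 × 0.4000 / 0.9000
     = 0.34856000 / 0.9000
     = 0.3873


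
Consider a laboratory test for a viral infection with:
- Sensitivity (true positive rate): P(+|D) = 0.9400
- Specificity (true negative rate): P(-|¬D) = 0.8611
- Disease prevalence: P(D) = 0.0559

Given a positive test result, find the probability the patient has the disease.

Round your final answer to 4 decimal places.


Let D = has disease, + = positive test

Given:
- P(D) = 0.0559 (prevalence)
- P(+|D) = 0.9400 (sensitivity)
- P(-|¬D) = 0.8611 (specificity)
- P(+|¬D) = 0.1389 (false positive rate = 1 - specificity)

Step 1: Find P(+)
P(+) = P(+|D)P(D) + P(+|¬D)P(¬D)
     = 0.9400 × 0.0559 + 0.1389 × 0.9441
     = 0.05254600 + 0.13113549
     = 0.18368149

Step 2: Apply Bayes' theorem for P(D|+)
P(D|+) = P(+|D)P(D) / P(+)
       = 0.05254600 / 0.18368149
       = 0.2861


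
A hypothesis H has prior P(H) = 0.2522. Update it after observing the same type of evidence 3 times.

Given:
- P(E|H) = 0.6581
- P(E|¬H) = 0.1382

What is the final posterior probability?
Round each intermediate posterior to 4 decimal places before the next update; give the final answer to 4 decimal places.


Sequential Bayesian updating:

Initial prior: P(H) = 0.2522

Update 1:
  P(E) = 0.6581 × 0.2522 + 0.1382 × 0.7478 = 0.16597282 + 0.10334596 = 0.26931878
  P(H|E) = 0.16597282 / 0.26931878 = 0.6163

Update 2:
  P(E) = 0.6581 × 0.6163 + 0.1382 × 0.3837 = 0.40558703 + 0.05302734 = 0.45861437
  P(H|E) = 0.40558703 / 0.45861437 = 0.8844

Update 3:
  P(E) = 0.6581 × 0.8844 + 0.1382 × 0.1156 = 0.58202364 + 0.01597592 = 0.59799956
  P(H|E) = 0.58202364 / 0.59799956 = 0.9733

Final posterior: 0.9733


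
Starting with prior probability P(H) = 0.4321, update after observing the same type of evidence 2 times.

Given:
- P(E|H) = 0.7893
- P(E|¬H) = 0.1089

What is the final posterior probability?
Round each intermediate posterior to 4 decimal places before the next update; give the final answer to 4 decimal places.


Sequential Bayesian updating:

Initial prior: P(H) = 0.4321

Update 1:
  P(E) = 0.7893 × 0.4321 + 0.1089 × 0.5679 = 0.34105653 + 0.06184431 = 0.40290084
  P(H|E) = 0.34105653 / 0.40290084 = 0.8465

Update 2:
  P(E) = 0.7893 × 0.8465 + 0.1089 × 0.1535 = 0.66814245 + 0.01671615 = 0.68485860
  P(H|E) = 0.66814245 / 0.68485860 = 0.9756

Final posterior: 0.9756


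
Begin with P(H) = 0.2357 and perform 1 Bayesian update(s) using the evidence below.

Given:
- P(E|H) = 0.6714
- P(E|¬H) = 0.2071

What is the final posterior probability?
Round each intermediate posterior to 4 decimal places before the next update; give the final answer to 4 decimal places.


Sequential Bayesian updating:

Initial prior: P(H) = 0.2357

Update 1:
  P(E) = 0.6714 × 0.2357 + 0.2071 × 0.7643 = 0.15824898 + 0.15828653 = 0.31653551
  P(H|E) = 0.15824898 / 0.31653551 = 0.4999

Final posterior: 0.4999


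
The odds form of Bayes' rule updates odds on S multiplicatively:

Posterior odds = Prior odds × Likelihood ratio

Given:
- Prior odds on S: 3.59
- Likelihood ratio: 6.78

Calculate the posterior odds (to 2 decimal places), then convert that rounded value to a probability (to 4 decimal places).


Step 1: Calculate posterior odds
Posterior odds = Prior odds × LR
               = 3.59 × 6.78
               = 24.34

Step 2: Convert to probability
P(S|E) = Posterior odds / (1 + Posterior odds)
       = 24.34 / (1 + 24.34)
       = 24.34 / 25.34
       = 0.9605

The evidence increased P(S) from 0.7821 to 0.9605.


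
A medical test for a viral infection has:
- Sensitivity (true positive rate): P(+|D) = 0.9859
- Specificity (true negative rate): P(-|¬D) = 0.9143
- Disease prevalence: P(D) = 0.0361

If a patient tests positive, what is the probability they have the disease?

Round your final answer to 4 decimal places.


Let D = has disease, + = positive test

Given:
- P(D) = 0.0361 (prevalence)
- P(+|D) = 0.9859 (sensitivity)
- P(-|¬D) = 0.9143 (specificity)
- P(+|¬D) = 0.0857 (false positive rate = 1 - specificity)

Step 1: Find P(+)
P(+) = P(+|D)P(D) + P(+|¬D)P(¬D)
     = 0.9859 × 0.0361 + 0.0857 × 0.9639
     = 0.03559099 + 0.08260623
     = 0.11819722

Step 2: Apply Bayes' theorem for P(D|+)
P(D|+) = P(+|D)P(D) / P(+)
       = 0.03559099 / 0.11819722
       = 0.3011


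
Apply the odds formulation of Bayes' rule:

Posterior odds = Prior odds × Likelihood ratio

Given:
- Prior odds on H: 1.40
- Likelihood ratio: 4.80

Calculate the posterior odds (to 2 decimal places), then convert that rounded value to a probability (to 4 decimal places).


Step 1: Calculate posterior odds
Posterior odds = Prior odds × LR
               = 1.40 × 4.80
               = 6.72

Step 2: Convert to probability
P(H|E) = Posterior odds / (1 + Posterior odds)
       = 6.72 / (1 + 6.72)
       = 6.72 / 7.72
       = 0.8705

The evidence increased P(H) from 0.5833 to 0.8705.


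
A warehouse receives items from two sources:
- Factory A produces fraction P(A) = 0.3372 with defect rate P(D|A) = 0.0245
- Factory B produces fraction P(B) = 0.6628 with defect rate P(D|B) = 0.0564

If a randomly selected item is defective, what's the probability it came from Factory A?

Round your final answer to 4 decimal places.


Let A = from Factory A, D = defective

Given:
- P(A) = 0.3372, P(B) = 0.6628
- P(D|A) = 0.0245, P(D|B) = 0.0564

Step 1: Find P(D)
P(D) = P(D|A)P(A) + P(D|B)P(B)
     = 0.0245 × 0.3372 + 0.0564 × 0.6628
     = 0.00826140 + 0.03738192
     = 0.04564332

Step 2: Apply Bayes' theorem
P(A|D) = P(D|A)P(A) / P(D)
       = 0.00826140 / 0.04564332
       = 0.1810


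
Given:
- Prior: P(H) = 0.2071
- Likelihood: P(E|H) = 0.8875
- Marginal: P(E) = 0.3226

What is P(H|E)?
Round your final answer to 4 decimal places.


Using Bayes' theorem:

P(H|E) = P(E|H) × P(H) / P(E)
       = 0.8875 × 0.2071 / 0.3226
       = 0.18380125 / 0.3226
       = 0.5697

The evidence strengthens our belief in H.
Prior: 0.2071 → Posterior: 0.5697


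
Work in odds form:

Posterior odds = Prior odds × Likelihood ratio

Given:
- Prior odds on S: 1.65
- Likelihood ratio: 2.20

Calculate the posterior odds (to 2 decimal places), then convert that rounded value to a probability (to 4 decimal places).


Step 1: Calculate posterior odds
Posterior odds = Prior odds × LR
               = 1.65 × 2.20
               = 3.63

Step 2: Convert to probability
P(S|E) = Posterior odds / (1 + Posterior odds)
       = 3.63 / (1 + 3.63)
       = 3.63 / 4.63
       = 0.7840

The evidence increased P(S) from 0.6226 to 0.7840.


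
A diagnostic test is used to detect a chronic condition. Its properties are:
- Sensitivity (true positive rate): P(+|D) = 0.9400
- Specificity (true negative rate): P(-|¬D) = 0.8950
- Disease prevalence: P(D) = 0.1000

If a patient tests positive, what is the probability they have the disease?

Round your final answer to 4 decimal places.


Let D = has disease, + = positive test

Given:
- P(D) = 0.1000 (prevalence)
- P(+|D) = 0.9400 (sensitivity)
- P(-|¬D) = 0.8950 (specificity)
- P(+|¬D) = 0.1050 (false positive rate = 1 - specificity)

Step 1: Find P(+)
P(+) = P(+|D)P(D) + P(+|¬D)P(¬D)
     = 0.9400 × 0.1000 + 0.1050 × 0.9000
     = 0.09400000 + 0.09450000
     = 0.18850000

Step 2: Apply Bayes' theorem for P(D|+)
P(D|+) = P(+|D)P(D) / P(+)
       = 0.09400000 / 0.18850000
       = 0.4987


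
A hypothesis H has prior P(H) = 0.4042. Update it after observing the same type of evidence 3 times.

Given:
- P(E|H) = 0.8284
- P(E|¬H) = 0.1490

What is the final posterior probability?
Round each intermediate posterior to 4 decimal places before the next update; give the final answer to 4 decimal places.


Sequential Bayesian updating:

Initial prior: P(H) = 0.4042

Update 1:
  P(E) = 0.8284 × 0.4042 + 0.1490 × 0.5958 = 0.33483928 + 0.08877420 = 0.42361348
  P(H|E) = 0.33483928 / 0.42361348 = 0.7904

Update 2:
  P(E) = 0.8284 × 0.7904 + 0.1490 × 0.2096 = 0.65476736 + 0.03123040 = 0.68599776
  P(H|E) = 0.65476736 / 0.68599776 = 0.9545

Update 3:
  P(E) = 0.8284 × 0.9545 + 0.1490 × 0.0455 = 0.79070780 + 0.00677950 = 0.79748730
  P(H|E) = 0.79070780 / 0.79748730 = 0.9915

Final posterior: 0.9915


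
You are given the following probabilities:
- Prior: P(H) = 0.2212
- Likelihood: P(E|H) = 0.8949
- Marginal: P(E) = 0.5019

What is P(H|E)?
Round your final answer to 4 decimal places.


Using Bayes' theorem:

P(H|E) = P(E|H) × P(H) / P(E)
       = 0.8949 × 0.2212 / 0.5019
       = 0.19795188 / 0.5019
       = 0.3944

The evidence strengthens our belief in H.
Prior: 0.2212 → Posterior: 0.3944


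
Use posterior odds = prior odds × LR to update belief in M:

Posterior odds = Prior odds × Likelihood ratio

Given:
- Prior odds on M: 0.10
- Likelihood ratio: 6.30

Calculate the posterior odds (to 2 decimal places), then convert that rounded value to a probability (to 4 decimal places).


Step 1: Calculate posterior odds
Posterior odds = Prior odds × LR
               = 0.10 × 6.30
               = 0.63

Step 2: Convert to probability
P(M|E) = Posterior odds / (1 + Posterior odds)
       = 0.63 / (1 + 0.63)
       = 0.63 / 1.63
       = 0.3865

The evidence increased P(M) from 0.0909 to 0.3865.


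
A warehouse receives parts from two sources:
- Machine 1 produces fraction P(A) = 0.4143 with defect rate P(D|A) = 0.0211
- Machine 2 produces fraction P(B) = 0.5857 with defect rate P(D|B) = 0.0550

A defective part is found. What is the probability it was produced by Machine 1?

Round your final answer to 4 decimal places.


Let A = from Machine 1, D = defective

Given:
- P(A) = 0.4143, P(B) = 0.5857
- P(D|A) = 0.0211, P(D|B) = 0.0550

Step 1: Find P(D)
P(D) = P(D|A)P(A) + P(D|B)P(B)
     = 0.0211 × 0.4143 + 0.0550 × 0.5857
     = 0.00874173 + 0.03221350
     = 0.04095523

Step 2: Apply Bayes' theorem
P(A|D) = P(D|A)P(A) / P(D)
       = 0.00874173 / 0.04095523
       = 0.2134


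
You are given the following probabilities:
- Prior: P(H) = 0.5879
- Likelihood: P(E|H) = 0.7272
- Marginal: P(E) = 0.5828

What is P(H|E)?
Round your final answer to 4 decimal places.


Using Bayes' theorem:

P(H|E) = P(E|H) × P(H) / P(E)
       = 0.7272 × 0.5879 / 0.5828
       = 0.42752088 / 0.5828
       = 0.7336

The evidence strengthens our belief in H.
Prior: 0.5879 → Posterior: 0.7336


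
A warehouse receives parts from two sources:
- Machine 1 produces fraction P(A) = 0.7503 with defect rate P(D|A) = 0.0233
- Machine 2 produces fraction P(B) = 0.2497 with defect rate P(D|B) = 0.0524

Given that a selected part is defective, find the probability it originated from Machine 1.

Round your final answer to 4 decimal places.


Let A = from Machine 1, D = defective

Given:
- P(A) = 0.7503, P(B) = 0.2497
- P(D|A) = 0.0233, P(D|B) = 0.0524

Step 1: Find P(D)
P(D) = P(D|A)P(A) + P(D|B)P(B)
     = 0.0233 × 0.7503 + 0.0524 × 0.2497
     = 0.01748199 + 0.01308428
     = 0.03056627

Step 2: Apply Bayes' theorem
P(A|D) = P(D|A)P(A) / P(D)
       = 0.01748199 / 0.03056627
       = 0.5719


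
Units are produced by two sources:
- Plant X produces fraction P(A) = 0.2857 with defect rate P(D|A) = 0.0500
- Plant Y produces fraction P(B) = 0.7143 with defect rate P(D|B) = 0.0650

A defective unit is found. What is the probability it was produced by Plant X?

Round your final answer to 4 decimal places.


Let A = from Plant X, D = defective

Given:
- P(A) = 0.2857, P(B) = 0.7143
- P(D|A) = 0.0500, P(D|B) = 0.0650

Step 1: Find P(D)
P(D) = P(D|A)P(A) + P(D|B)P(B)
     = 0.0500 × 0.2857 + 0.0650 × 0.7143
     = 0.01428500 + 0.04642950
     = 0.06071450

Step 2: Apply Bayes' theorem
P(A|D) = P(D|A)P(A) / P(D)
       = 0.01428500 / 0.06071450
       = 0.2353


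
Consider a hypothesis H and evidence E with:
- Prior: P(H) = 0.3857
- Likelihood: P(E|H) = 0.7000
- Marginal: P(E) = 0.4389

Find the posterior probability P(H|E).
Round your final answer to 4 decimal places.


Using Bayes' theorem:

P(H|E) = P(E|H) × P(H) / P(E)
       = 0.7000 × 0.3857 / 0.4389
       = 0.26999000 / 0.4389
       = 0.6152

The evidence strengthens our belief in H.
Prior: 0.3857 → Posterior: 0.6152


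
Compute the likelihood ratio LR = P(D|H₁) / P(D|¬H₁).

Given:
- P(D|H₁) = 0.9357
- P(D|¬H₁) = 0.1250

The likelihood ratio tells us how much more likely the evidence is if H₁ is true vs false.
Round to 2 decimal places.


Likelihood Ratio (LR) = P(D|H₁) / P(D|¬H₁)

LR = 0.9357 / 0.1250
   = 7.49

The evidence is 7.49 times more likely if H₁ is true than if H₁ is false.
Since LR > 1, the evidence supports H₁ over ¬H₁.


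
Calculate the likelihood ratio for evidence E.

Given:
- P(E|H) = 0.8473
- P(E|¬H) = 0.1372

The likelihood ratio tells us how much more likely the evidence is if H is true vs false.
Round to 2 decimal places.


Likelihood Ratio (LR) = P(E|H) / P(E|¬H)

LR = 0.8473 / 0.1372
   = 6.18

The evidence is 6.18 times more likely if H is true than if H is false.
Because LR exceeds 1, E is evidence for H.


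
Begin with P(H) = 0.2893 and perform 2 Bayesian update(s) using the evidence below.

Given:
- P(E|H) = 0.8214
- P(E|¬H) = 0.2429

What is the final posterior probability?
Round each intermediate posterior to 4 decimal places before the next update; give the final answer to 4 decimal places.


Sequential Bayesian updating:

Initial prior: P(H) = 0.2893

Update 1:
  P(E) = 0.8214 × 0.2893 + 0.2429 × 0.7107 = 0.23763102 + 0.17262903 = 0.41026005
  P(H|E) = 0.23763102 / 0.41026005 = 0.5792

Update 2:
  P(E) = 0.8214 × 0.5792 + 0.2429 × 0.4208 = 0.47575488 + 0.10221232 = 0.57796720
  P(H|E) = 0.47575488 / 0.57796720 = 0.8232

Final posterior: 0.8232


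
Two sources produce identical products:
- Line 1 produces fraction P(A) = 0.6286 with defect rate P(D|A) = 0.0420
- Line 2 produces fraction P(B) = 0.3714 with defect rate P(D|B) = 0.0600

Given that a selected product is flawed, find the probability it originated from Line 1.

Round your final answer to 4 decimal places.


Let A = from Line 1, D = flawed

Given:
- P(A) = 0.6286, P(B) = 0.3714
- P(D|A) = 0.0420, P(D|B) = 0.0600

Step 1: Find P(D)
P(D) = P(D|A)P(A) + P(D|B)P(B)
     = 0.0420 × 0.6286 + 0.0600 × 0.3714
     = 0.02640120 + 0.02228400
     = 0.04868520

Step 2: Apply Bayes' theorem
P(A|D) = P(D|A)P(A) / P(D)
       = 0.02640120 / 0.04868520
       = 0.5423


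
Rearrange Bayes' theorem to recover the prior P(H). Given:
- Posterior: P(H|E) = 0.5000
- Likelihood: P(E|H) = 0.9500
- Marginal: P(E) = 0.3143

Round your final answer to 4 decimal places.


From Bayes' theorem: P(H|E) = P(E|H) × P(H) / P(E)

Rearranging for P(H):
P(H) = P(H|E) × P(E) / P(E|H)
     = 0.5000 × 0.3143 / 0.9500
     = 0.15715000 / 0.9500
     = 0.1654


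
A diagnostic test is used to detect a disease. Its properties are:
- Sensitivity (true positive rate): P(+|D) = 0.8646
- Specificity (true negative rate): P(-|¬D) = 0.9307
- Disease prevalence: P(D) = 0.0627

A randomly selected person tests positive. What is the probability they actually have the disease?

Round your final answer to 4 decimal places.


Let D = has disease, + = positive test

Given:
- P(D) = 0.0627 (prevalence)
- P(+|D) = 0.8646 (sensitivity)
- P(-|¬D) = 0.9307 (specificity)
- P(+|¬D) = 0.0693 (false positive rate = 1 - specificity)

Step 1: Find P(+)
P(+) = P(+|D)P(D) + P(+|¬D)P(¬D)
     = 0.8646 × 0.0627 + 0.0693 × 0.9373
     = 0.05421042 + 0.06495489
     = 0.11916531

Step 2: Apply Bayes' theorem for P(D|+)
P(D|+) = P(+|D)P(D) / P(+)
       = 0.05421042 / 0.11916531
       = 0.4549


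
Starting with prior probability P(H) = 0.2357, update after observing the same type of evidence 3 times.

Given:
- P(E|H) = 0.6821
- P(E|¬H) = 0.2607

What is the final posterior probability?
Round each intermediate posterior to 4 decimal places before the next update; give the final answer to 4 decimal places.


Sequential Bayesian updating:

Initial prior: P(H) = 0.2357

Update 1:
  P(E) = 0.6821 × 0.2357 + 0.2607 × 0.7643 = 0.16077097 + 0.19925301 = 0.36002398
  P(H|E) = 0.16077097 / 0.36002398 = 0.4466

Update 2:
  P(E) = 0.6821 × 0.4466 + 0.2607 × 0.5534 = 0.30462586 + 0.14427138 = 0.44889724
  P(H|E) = 0.30462586 / 0.44889724 = 0.6786

Update 3:
  P(E) = 0.6821 × 0.6786 + 0.2607 × 0.3214 = 0.46287306 + 0.08378898 = 0.54666204
  P(H|E) = 0.46287306 / 0.54666204 = 0.8467

Final posterior: 0.8467


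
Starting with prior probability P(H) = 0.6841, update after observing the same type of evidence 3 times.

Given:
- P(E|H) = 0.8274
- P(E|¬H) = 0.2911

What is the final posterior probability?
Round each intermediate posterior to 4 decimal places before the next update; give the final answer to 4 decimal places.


Sequential Bayesian updating:

Initial prior: P(H) = 0.6841

Update 1:
  P(E) = 0.8274 × 0.6841 + 0.2911 × 0.3159 = 0.56602434 + 0.09195849 = 0.65798283
  P(H|E) = 0.56602434 / 0.65798283 = 0.8602

Update 2:
  P(E) = 0.8274 × 0.8602 + 0.2911 × 0.1398 = 0.71172948 + 0.04069578 = 0.75242526
  P(H|E) = 0.71172948 / 0.75242526 = 0.9459

Update 3:
  P(E) = 0.8274 × 0.9459 + 0.2911 × 0.0541 = 0.78263766 + 0.01574851 = 0.79838617
  P(H|E) = 0.78263766 / 0.79838617 = 0.9803

Final posterior: 0.9803


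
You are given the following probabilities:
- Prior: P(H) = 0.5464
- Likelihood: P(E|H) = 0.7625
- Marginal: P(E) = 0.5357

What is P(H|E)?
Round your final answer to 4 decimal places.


Using Bayes' theorem:

P(H|E) = P(E|H) × P(H) / P(E)
       = 0.7625 × 0.5464 / 0.5357
       = 0.41663000 / 0.5357
       = 0.7777

The evidence strengthens our belief in H.
Prior: 0.5464 → Posterior: 0.7777
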